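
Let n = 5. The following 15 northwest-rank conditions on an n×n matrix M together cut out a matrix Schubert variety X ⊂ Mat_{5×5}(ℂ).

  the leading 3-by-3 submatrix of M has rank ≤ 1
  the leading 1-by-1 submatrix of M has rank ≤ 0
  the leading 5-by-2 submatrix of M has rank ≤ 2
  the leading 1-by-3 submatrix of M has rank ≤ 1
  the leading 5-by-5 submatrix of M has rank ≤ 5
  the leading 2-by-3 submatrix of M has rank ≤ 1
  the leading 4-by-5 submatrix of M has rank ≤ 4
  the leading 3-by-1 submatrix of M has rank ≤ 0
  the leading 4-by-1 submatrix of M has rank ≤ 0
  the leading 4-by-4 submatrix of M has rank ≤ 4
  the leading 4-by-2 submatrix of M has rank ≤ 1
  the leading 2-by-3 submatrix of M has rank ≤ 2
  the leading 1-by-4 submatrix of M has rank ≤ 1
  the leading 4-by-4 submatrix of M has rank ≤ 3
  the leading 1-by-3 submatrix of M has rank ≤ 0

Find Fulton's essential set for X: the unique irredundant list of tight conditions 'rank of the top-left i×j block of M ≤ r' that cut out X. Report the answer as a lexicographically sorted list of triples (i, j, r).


Propagating the 15 rank bounds to every northwest block:

  row 1: 0, 0, 0, 1, 1
  row 2: 0, 1, 1, 2, 2
  row 3: 0, 1, 1, 2, 3
  row 4: 0, 1, 2, 3, 4
  row 5: 1, 2, 3, 4, 5

reading off 1-entries of Δ²R: w = (4, 2, 5, 3, 1).

ℓ(w)=7; the 3 essential cells (i,j,r):

[(1, 3, 0), (3, 3, 1), (4, 1, 0)]


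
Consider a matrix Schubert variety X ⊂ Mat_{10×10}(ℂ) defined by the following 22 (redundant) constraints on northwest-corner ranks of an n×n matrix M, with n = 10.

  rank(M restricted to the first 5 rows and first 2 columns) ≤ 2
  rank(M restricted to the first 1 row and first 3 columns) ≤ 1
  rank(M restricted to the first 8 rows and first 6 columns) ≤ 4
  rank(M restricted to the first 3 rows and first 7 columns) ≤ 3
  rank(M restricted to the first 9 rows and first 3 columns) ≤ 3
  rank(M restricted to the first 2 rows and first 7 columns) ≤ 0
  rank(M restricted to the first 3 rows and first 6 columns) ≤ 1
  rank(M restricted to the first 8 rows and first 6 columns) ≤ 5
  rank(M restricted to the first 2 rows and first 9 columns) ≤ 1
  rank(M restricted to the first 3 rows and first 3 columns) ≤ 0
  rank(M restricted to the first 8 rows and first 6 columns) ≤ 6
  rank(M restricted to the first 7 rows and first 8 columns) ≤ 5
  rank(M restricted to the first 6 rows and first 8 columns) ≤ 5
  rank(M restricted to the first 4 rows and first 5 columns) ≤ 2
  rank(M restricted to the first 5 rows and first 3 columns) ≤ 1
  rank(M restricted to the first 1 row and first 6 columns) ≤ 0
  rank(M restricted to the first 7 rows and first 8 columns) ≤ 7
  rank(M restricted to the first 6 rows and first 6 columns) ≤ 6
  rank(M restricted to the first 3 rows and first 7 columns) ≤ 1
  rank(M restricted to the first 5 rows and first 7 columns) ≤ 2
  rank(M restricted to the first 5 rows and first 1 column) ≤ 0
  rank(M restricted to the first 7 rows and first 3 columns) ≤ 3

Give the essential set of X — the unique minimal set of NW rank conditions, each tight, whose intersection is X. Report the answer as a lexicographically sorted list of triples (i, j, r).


Reconstructing r_w from the 22 given conditions:

  row 1: 0, 0, 0, 0, 0, 0, 0, 1, 1, 1
  row 2: 0, 0, 0, 0, 0, 0, 0, 1, 1, 2
  row 3: 0, 0, 0, 1, 1, 1, 1, 2, 2, 3
  row 4: 0, 1, 1, 2, 2, 2, 2, 3, 3, 4
  row 5: 0, 1, 1, 2, 2, 2, 2, 3, 4, 5
  row 6: 1, 2, 2, 3, 3, 3, 3, 4, 5, 6
  row 7: 1, 2, 3, 4, 4, 4, 4, 5, 6, 7
  row 8: 1, 2, 3, 4, 4, 4, 5, 6, 7, 8
  row 9: 1, 2, 3, 4, 5, 5, 6, 7, 8, 9
  row 10: 1, 2, 3, 4, 5, 6, 7, 8, 9, 10

giving w = (8, 10, 4, 2, 9, 1, 3, 7, 5, 6) via Δ²R.

7 SE-corners of the 26-cell Rothe diagram give Ess(w):

[(2, 7, 0), (2, 9, 1), (3, 3, 0), (5, 1, 0), (5, 3, 1), (5, 7, 2), (8, 6, 4)]


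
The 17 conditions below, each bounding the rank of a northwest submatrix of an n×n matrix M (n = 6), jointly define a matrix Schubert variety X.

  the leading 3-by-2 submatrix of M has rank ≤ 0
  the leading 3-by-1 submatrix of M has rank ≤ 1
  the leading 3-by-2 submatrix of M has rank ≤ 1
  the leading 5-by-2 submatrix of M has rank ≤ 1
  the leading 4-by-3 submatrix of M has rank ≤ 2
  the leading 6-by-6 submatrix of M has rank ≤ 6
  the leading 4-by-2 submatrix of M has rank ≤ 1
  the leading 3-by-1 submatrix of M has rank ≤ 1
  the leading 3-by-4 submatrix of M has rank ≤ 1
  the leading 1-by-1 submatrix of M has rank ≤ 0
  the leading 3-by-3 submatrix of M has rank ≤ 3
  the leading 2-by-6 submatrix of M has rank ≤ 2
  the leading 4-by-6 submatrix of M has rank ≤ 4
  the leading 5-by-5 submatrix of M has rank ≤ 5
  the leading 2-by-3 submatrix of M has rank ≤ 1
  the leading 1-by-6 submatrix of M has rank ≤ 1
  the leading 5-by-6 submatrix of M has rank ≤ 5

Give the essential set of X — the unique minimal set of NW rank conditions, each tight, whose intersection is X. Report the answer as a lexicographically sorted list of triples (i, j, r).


Propagating the 17 rank bounds to every northwest block:

  R[1]: 0 0 1 1 1 1
  R[2]: 0 0 1 1 2 2
  R[3]: 0 0 1 1 2 3
  R[4]: 1 1 2 2 3 4
  R[5]: 1 1 2 3 4 5
  R[6]: 1 2 3 4 5 6

so w = (3, 5, 6, 1, 4, 2).

Rothe diagram D(w) (9 cells), 3 SE-corners (essential conditions):

[(3, 2, 0), (3, 4, 1), (5, 2, 1)]


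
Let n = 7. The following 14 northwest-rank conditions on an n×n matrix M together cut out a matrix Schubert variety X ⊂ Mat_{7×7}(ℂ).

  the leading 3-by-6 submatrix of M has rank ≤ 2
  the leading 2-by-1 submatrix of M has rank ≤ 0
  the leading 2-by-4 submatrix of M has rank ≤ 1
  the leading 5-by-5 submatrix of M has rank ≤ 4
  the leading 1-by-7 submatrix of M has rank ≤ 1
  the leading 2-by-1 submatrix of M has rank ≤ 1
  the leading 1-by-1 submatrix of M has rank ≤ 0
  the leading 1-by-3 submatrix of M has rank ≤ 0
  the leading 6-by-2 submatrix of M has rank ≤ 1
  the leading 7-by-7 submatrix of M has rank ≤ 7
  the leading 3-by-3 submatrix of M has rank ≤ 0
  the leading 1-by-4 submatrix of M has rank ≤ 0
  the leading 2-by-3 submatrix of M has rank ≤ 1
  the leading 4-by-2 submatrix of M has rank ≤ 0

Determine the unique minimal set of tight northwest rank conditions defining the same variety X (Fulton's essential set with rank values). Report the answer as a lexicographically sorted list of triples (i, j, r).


Computing R[i][j] = min implied NW-rank bound (n=7, 14 conditions):

  R[1]: 0 | 0 | 0 | 0 | 1 | 1 | 1
  R[2]: 0 | 0 | 0 | 1 | 2 | 2 | 2
  R[3]: 0 | 0 | 0 | 1 | 2 | 2 | 3
  R[4]: 0 | 0 | 1 | 2 | 3 | 3 | 4
  R[5]: 1 | 1 | 2 | 3 | 4 | 4 | 5
  R[6]: 1 | 1 | 2 | 3 | 4 | 5 | 6
  R[7]: 1 | 2 | 3 | 4 | 5 | 6 | 7

so w = (5, 4, 7, 3, 1, 6, 2).

ℓ(w)=14; the 5 essential cells (i,j,r):

[(1, 4, 0), (3, 3, 0), (3, 6, 2), (4, 2, 0), (6, 2, 1)]


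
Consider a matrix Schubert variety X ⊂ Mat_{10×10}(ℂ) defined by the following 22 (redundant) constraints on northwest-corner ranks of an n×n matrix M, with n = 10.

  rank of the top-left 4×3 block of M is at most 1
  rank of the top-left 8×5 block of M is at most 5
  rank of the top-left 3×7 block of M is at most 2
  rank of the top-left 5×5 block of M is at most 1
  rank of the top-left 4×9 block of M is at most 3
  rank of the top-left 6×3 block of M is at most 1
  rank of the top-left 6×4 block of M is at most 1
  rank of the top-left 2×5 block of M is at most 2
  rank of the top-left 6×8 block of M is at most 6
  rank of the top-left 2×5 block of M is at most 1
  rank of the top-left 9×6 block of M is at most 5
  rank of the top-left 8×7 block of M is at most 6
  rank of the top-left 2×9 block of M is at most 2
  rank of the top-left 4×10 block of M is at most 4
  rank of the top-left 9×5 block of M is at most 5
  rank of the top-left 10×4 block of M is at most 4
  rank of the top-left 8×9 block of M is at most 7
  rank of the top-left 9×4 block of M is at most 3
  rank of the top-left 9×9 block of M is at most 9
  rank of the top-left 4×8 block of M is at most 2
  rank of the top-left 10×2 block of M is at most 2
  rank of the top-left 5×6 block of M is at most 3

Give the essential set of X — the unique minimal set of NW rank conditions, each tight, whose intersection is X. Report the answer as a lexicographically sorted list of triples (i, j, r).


Recovering R(i,j) via the rank-extension bound from the 22 conditions:

  R[1]: 1  1  1  1  1  1  1  1  1  1
  R[2]: 1  1  1  1  1  2  2  2  2  2
  R[3]: 1  1  1  1  1  2  2  2  3  3
  R[4]: 1  1  1  1  1  2  2  2  3  4
  R[5]: 1  1  1  1  1  2  3  3  4  5
  R[6]: 1  1  1  1  2  3  4  4  5  6
  R[7]: 1  2  2  2  3  4  5  5  6  7
  R[8]: 1  2  3  3  4  5  6  6  7  8
  R[9]: 1  2  3  3  4  5  6  7  8  9
  R[10]: 1  2  3  4  5  6  7  8  9  10

second differences of R give the permutation w = (1, 6, 9, 10, 7, 5, 2, 3, 8, 4).

D(w) has 24 cells with 4 SE-corners; essential set:

[(4, 8, 2), (5, 5, 1), (6, 4, 1), (9, 4, 3)]


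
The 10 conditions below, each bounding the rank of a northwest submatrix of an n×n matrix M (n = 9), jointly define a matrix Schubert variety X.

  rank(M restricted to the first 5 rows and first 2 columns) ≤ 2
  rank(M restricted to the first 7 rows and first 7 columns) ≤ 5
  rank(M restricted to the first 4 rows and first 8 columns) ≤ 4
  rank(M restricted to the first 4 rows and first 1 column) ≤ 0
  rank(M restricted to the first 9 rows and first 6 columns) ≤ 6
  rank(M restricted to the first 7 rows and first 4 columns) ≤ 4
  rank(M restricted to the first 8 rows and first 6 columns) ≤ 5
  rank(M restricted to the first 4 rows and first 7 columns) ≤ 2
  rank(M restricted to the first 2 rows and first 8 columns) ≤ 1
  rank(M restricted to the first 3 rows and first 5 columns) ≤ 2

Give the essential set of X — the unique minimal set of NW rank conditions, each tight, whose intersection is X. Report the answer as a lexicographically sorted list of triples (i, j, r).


Propagating the 10 rank bounds to every northwest block:

  R[1]: 0 1 1 1 1 1 1 1 1
  R[2]: 0 1 1 1 1 1 1 1 2
  R[3]: 0 1 2 2 2 2 2 2 3
  R[4]: 0 1 2 2 2 2 2 3 4
  R[5]: 1 2 3 3 3 3 3 4 5
  R[6]: 1 2 3 4 4 4 4 5 6
  R[7]: 1 2 3 4 5 5 5 6 7
  R[8]: 1 2 3 4 5 5 6 7 8
  R[9]: 1 2 3 4 5 6 7 8 9

reading off 1-entries of Δ²R: w = (2, 9, 3, 8, 1, 4, 5, 7, 6).

ℓ(w)=15; the 4 essential cells (i,j,r):

[(2, 8, 1), (4, 1, 0), (4, 7, 2), (8, 6, 5)]


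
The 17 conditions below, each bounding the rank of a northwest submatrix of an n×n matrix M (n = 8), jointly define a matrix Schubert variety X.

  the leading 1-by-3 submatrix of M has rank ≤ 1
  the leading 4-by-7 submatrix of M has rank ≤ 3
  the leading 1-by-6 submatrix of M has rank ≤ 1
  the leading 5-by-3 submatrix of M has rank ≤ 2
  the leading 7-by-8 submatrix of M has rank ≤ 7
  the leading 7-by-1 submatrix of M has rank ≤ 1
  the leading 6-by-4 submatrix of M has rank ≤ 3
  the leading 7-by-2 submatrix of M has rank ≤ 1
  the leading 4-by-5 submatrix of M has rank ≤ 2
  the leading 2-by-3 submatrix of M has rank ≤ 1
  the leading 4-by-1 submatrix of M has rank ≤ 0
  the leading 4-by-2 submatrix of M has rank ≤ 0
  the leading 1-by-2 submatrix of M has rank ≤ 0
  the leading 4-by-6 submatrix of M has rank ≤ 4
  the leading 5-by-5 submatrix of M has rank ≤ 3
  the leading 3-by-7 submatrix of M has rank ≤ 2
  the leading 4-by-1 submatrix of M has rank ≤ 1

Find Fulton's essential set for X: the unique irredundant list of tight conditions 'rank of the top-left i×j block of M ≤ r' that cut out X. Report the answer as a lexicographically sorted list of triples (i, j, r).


The tightest implied rank at each (i,j), from the 17 conditions:

  0 0 1 1 1 1 1 1
  0 0 1 2 2 2 2 2
  0 0 1 2 2 2 2 3
  0 0 1 2 2 3 3 4
  1 1 2 3 3 4 4 5
  1 1 2 3 4 5 5 6
  1 1 2 3 4 5 6 7
  1 2 3 4 5 6 7 8

reading off 1-entries of Δ²R: w = (3, 4, 8, 6, 1, 5, 7, 2).

Rothe diagram D(w) (14 cells), 4 SE-corners (essential conditions):

[(3, 7, 2), (4, 2, 0), (4, 5, 2), (7, 2, 1)]


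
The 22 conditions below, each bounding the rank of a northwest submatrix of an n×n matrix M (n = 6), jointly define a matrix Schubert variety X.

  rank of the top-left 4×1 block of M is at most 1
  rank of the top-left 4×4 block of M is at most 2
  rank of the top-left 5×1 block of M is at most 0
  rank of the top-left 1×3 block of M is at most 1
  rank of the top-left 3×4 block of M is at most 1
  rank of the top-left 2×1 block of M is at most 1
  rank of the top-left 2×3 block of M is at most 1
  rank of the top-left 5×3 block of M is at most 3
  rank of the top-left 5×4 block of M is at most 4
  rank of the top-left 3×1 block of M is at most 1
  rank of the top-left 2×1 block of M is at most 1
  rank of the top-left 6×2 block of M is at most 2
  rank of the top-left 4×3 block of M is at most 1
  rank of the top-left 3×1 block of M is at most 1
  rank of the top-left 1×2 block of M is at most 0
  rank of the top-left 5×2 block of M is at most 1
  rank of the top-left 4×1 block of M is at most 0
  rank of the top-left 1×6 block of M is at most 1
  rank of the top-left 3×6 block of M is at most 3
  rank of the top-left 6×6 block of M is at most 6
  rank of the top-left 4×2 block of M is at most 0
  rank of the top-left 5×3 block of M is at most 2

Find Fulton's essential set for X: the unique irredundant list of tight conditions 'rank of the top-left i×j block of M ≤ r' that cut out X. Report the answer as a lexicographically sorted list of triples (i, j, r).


Rank table r_w(6×6) implied by the 22 constraints:

  R[1]: 0 0 1 1 1 1
  R[2]: 0 0 1 1 2 2
  R[3]: 0 0 1 1 2 3
  R[4]: 0 0 1 2 3 4
  R[5]: 0 1 2 3 4 5
  R[6]: 1 2 3 4 5 6

giving w = (3, 5, 6, 4, 2, 1) via Δ²R.

D(w) has 11 cells with 3 SE-corners; essential set:

[(3, 4, 1), (4, 2, 0), (5, 1, 0)]


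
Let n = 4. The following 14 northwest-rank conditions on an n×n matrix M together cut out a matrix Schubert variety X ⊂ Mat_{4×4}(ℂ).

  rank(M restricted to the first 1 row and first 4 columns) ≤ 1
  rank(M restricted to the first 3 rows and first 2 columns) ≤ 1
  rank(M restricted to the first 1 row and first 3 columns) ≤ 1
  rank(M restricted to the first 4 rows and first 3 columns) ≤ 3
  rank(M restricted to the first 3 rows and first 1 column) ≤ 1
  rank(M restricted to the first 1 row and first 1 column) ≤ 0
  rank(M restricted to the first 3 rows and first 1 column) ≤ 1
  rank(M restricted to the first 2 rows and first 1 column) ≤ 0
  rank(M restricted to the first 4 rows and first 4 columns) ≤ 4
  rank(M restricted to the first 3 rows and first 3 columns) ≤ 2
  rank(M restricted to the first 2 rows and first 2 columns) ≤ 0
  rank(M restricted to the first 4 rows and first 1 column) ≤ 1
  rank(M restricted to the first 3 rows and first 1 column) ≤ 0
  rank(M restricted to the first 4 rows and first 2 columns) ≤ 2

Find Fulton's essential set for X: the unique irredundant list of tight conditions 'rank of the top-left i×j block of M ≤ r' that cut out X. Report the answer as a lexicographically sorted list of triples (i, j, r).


Computing R[i][j] = min implied NW-rank bound (n=4, 14 conditions):

  0, 0, 1, 1
  0, 0, 1, 2
  0, 1, 2, 3
  1, 2, 3, 4

second differences of R give the permutation w = (3, 4, 2, 1).

Fulton essential set (2 of the 5 Rothe cells):

[(2, 2, 0), (3, 1, 0)]


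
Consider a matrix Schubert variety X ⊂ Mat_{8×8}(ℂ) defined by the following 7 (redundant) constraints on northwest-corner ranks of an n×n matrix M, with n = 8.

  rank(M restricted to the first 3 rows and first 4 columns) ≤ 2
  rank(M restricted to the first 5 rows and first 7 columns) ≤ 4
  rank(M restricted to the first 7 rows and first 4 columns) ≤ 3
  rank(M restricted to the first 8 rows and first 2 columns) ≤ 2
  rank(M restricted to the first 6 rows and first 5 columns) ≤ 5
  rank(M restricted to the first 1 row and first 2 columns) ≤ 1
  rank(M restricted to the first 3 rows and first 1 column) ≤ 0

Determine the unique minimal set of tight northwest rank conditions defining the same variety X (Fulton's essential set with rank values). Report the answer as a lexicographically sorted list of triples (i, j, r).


The tightest implied rank at each (i,j), from the 7 conditions:

  R[1]: 0 | 1 | 1 | 1 | 1 | 1 | 1 | 1
  R[2]: 0 | 1 | 2 | 2 | 2 | 2 | 2 | 2
  R[3]: 0 | 1 | 2 | 2 | 3 | 3 | 3 | 3
  R[4]: 1 | 2 | 3 | 3 | 4 | 4 | 4 | 4
  R[5]: 1 | 2 | 3 | 3 | 4 | 4 | 4 | 5
  R[6]: 1 | 2 | 3 | 3 | 4 | 5 | 5 | 6
  R[7]: 1 | 2 | 3 | 3 | 4 | 5 | 6 | 7
  R[8]: 1 | 2 | 3 | 4 | 5 | 6 | 7 | 8

the unique w with this rank table is (2, 3, 5, 1, 8, 6, 7, 4).

ℓ(w)=9; the 4 essential cells (i,j,r):

[(3, 1, 0), (3, 4, 2), (5, 7, 4), (7, 4, 3)]


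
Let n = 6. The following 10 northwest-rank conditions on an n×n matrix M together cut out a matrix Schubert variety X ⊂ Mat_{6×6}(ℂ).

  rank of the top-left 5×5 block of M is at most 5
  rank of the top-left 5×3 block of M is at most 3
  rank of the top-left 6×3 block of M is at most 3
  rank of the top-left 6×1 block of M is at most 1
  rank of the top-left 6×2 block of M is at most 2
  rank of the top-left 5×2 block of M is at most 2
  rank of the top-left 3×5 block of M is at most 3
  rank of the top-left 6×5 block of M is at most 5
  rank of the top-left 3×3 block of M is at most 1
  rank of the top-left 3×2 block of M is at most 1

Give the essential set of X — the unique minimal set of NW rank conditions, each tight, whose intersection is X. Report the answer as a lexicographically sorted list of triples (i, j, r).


Computing R[i][j] = min implied NW-rank bound (n=6, 10 conditions):

  row 1: 1 1 1 1 1 1
  row 2: 1 1 1 2 2 2
  row 3: 1 1 1 2 3 3
  row 4: 1 2 2 3 4 4
  row 5: 1 2 3 4 5 5
  row 6: 1 2 3 4 5 6

so w = (1, 4, 5, 2, 3, 6).

1 SE-corner of the 4-cell Rothe diagram gives Ess(w):

[(3, 3, 1)]


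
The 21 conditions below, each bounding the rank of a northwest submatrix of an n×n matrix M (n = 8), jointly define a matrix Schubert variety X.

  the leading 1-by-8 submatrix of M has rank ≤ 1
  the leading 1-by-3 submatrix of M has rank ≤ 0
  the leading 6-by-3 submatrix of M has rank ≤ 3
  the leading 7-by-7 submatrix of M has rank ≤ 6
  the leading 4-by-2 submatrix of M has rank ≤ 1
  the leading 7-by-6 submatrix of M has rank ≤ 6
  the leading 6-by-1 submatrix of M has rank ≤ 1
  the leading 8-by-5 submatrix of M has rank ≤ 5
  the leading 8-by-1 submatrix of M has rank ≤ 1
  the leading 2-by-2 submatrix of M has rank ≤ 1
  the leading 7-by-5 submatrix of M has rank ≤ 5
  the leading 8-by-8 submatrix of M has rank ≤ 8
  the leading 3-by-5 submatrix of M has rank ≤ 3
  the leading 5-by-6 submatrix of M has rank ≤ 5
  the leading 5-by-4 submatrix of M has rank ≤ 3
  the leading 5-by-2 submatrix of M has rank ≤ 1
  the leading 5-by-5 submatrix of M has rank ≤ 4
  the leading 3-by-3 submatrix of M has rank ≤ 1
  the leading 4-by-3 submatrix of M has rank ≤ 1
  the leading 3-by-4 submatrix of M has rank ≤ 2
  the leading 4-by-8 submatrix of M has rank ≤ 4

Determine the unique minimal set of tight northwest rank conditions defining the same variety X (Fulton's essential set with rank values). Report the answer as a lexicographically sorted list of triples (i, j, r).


The tightest implied rank at each (i,j), from the 21 conditions:

  0  0  0  1  1  1  1  1
  1  1  1  2  2  2  2  2
  1  1  1  2  3  3  3  3
  1  1  1  2  3  4  4  4
  1  1  2  3  4  5  5  5
  1  2  3  4  5  6  6  6
  1  2  3  4  5  6  6  7
  1  2  3  4  5  6  7  8

reading off 1-entries of Δ²R: w = (4, 1, 5, 6, 3, 2, 8, 7).

|D(w)|=9, |Ess(w)|=4:

[(1, 3, 0), (4, 3, 1), (5, 2, 1), (7, 7, 6)]


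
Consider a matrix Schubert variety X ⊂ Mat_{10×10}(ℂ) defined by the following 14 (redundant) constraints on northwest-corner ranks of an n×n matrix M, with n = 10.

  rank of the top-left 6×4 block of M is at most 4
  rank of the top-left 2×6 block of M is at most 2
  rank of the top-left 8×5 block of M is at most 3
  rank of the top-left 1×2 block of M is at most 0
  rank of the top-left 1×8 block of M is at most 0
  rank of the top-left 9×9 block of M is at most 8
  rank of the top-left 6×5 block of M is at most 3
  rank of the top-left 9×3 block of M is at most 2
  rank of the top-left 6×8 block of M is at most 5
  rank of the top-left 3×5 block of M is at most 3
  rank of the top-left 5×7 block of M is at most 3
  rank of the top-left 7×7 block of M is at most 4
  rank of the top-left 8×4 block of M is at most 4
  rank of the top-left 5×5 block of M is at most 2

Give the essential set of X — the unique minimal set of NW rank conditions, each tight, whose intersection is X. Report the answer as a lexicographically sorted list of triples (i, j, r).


Reconstructing r_w from the 14 given conditions:

  R[1]: 0 | 0 | 0 | 0 | 0 | 0 | 0 | 0 | 1 | 1
  R[2]: 1 | 1 | 1 | 1 | 1 | 1 | 1 | 1 | 2 | 2
  R[3]: 1 | 2 | 2 | 2 | 2 | 2 | 2 | 2 | 3 | 3
  R[4]: 1 | 2 | 2 | 2 | 2 | 3 | 3 | 3 | 4 | 4
  R[5]: 1 | 2 | 2 | 2 | 2 | 3 | 3 | 4 | 5 | 5
  R[6]: 1 | 2 | 2 | 3 | 3 | 4 | 4 | 5 | 6 | 6
  R[7]: 1 | 2 | 2 | 3 | 3 | 4 | 4 | 5 | 6 | 7
  R[8]: 1 | 2 | 2 | 3 | 3 | 4 | 5 | 6 | 7 | 8
  R[9]: 1 | 2 | 2 | 3 | 4 | 5 | 6 | 7 | 8 | 9
  R[10]: 1 | 2 | 3 | 4 | 5 | 6 | 7 | 8 | 9 | 10

hence w(1..10) = (9, 1, 2, 6, 8, 4, 10, 7, 5, 3).

ℓ(w)=22; the 6 essential cells (i,j,r):

[(1, 8, 0), (5, 5, 2), (5, 7, 3), (7, 7, 4), (8, 5, 3), (9, 3, 2)]


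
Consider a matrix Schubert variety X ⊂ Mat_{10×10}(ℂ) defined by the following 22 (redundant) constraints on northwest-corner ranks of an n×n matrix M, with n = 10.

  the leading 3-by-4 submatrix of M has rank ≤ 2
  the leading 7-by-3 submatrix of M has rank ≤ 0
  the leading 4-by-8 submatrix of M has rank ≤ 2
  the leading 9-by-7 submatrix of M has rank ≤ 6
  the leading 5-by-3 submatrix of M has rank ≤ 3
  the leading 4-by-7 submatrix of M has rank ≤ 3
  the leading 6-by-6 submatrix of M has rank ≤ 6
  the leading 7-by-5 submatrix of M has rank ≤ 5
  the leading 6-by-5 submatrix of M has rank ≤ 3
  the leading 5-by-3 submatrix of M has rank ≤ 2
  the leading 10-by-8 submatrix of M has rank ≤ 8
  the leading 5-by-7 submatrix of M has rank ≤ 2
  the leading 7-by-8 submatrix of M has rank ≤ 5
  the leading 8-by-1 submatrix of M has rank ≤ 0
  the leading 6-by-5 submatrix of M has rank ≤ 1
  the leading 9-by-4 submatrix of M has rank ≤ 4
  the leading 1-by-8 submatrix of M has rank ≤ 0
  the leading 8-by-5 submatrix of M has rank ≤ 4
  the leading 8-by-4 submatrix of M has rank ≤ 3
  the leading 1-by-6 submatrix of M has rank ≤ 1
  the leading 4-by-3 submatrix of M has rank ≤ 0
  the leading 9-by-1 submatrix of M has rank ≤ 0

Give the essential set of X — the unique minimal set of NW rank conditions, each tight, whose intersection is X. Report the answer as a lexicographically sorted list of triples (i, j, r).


The tightest implied rank at each (i,j), from the 22 conditions:

  row 1: 0  0  0  0  0  0  0  0  1  1
  row 2: 0  0  0  1  1  1  1  1  2  2
  row 3: 0  0  0  1  1  2  2  2  3  3
  row 4: 0  0  0  1  1  2  2  2  3  4
  row 5: 0  0  0  1  1  2  2  3  4  5
  row 6: 0  0  0  1  1  2  3  4  5  6
  row 7: 0  0  0  1  2  3  4  5  6  7
  row 8: 0  1  1  2  3  4  5  6  7  8
  row 9: 0  1  2  3  4  5  6  7  8  9
  row 10: 1  2  3  4  5  6  7  8  9  10

hence w(1..10) = (9, 4, 6, 10, 8, 7, 5, 2, 3, 1).

Rothe diagram D(w) (35 cells), 6 SE-corners (essential conditions):

[(1, 8, 0), (4, 8, 2), (5, 7, 2), (6, 5, 1), (7, 3, 0), (9, 1, 0)]


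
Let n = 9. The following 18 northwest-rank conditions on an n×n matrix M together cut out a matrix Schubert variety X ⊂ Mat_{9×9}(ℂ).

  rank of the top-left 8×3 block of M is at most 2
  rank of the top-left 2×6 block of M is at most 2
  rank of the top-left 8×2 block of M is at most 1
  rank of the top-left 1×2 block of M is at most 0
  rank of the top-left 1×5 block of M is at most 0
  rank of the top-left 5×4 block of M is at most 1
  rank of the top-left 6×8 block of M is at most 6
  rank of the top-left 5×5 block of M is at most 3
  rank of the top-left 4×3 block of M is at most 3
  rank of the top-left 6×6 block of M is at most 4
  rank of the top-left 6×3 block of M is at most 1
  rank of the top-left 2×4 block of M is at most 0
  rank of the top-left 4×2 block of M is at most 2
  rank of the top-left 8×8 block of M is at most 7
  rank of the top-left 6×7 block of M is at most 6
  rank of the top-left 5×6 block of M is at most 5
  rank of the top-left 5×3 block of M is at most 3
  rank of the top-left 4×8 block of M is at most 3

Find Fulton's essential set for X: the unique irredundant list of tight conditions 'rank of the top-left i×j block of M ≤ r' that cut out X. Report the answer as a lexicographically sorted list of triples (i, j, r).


Propagating the 18 rank bounds to every northwest block:

  i=1: 0 0 0 0 0 1 1 1 1
  i=2: 0 0 0 0 1 2 2 2 2
  i=3: 1 1 1 1 2 3 3 3 3
  i=4: 1 1 1 1 2 3 3 3 4
  i=5: 1 1 1 1 2 3 4 4 5
  i=6: 1 1 1 2 3 4 5 5 6
  i=7: 1 1 2 3 4 5 6 6 7
  i=8: 1 1 2 3 4 5 6 7 8
  i=9: 1 2 3 4 5 6 7 8 9

second differences of R give the permutation w = (6, 5, 1, 9, 7, 4, 3, 8, 2).

6 SE-corners of the 21-cell Rothe diagram give Ess(w):

[(1, 5, 0), (2, 4, 0), (4, 8, 3), (5, 4, 1), (6, 3, 1), (8, 2, 1)]


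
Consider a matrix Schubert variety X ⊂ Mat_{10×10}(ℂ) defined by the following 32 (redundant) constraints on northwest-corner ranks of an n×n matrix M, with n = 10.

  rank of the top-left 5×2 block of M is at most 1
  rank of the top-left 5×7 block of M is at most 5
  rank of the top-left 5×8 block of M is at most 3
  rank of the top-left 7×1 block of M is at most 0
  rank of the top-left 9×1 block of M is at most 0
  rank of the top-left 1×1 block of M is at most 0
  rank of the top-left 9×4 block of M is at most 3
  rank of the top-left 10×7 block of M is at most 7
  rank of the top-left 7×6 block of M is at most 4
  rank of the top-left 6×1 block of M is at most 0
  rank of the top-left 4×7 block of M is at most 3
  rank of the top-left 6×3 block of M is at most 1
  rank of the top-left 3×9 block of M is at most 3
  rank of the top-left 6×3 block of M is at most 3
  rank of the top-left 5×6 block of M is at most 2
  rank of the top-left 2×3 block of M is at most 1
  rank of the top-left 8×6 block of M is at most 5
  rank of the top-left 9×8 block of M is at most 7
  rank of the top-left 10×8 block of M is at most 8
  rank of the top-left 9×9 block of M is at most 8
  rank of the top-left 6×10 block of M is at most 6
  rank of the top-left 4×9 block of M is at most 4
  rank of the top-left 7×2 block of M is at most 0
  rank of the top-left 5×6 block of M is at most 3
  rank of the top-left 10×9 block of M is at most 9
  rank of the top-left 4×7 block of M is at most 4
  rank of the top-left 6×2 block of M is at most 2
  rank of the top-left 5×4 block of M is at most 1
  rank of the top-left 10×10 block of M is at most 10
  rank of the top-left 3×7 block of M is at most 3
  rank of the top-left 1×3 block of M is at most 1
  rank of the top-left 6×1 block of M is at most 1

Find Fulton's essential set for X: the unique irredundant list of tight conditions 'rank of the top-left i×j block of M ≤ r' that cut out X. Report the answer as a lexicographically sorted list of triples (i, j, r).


The tightest implied rank at each (i,j), from the 32 conditions:

  row 1: 0, 0, 1, 1, 1, 1, 1, 1, 1, 1
  row 2: 0, 0, 1, 1, 2, 2, 2, 2, 2, 2
  row 3: 0, 0, 1, 1, 2, 2, 3, 3, 3, 3
  row 4: 0, 0, 1, 1, 2, 2, 3, 3, 4, 4
  row 5: 0, 0, 1, 1, 2, 2, 3, 3, 4, 5
  row 6: 0, 0, 1, 2, 3, 3, 4, 4, 5, 6
  row 7: 0, 0, 1, 2, 3, 4, 5, 5, 6, 7
  row 8: 0, 1, 2, 3, 4, 5, 6, 6, 7, 8
  row 9: 0, 1, 2, 3, 4, 5, 6, 7, 8, 9
  row 10: 1, 2, 3, 4, 5, 6, 7, 8, 9, 10

hence w(1..10) = (3, 5, 7, 9, 10, 4, 6, 2, 8, 1).

|D(w)|=25, |Ess(w)|=5:

[(5, 4, 1), (5, 6, 2), (5, 8, 3), (7, 2, 0), (9, 1, 0)]


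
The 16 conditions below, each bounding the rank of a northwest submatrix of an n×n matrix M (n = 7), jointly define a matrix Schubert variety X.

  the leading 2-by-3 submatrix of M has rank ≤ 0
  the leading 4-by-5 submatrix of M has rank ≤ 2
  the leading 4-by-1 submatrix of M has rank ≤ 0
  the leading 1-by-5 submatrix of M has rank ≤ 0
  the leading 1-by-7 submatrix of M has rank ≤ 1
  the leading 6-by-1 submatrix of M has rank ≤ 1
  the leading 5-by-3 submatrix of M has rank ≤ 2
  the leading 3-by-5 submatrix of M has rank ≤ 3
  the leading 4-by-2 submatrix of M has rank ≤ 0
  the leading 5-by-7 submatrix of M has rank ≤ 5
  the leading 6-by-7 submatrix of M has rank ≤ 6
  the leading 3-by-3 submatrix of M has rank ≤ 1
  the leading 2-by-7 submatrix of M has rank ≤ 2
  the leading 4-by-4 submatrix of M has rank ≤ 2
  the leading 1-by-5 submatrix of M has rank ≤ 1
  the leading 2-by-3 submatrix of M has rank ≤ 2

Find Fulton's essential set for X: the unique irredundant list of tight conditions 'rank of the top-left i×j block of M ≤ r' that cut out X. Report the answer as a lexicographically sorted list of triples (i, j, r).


The tightest implied rank at each (i,j), from the 16 conditions:

  R[1]: 0, 0, 0, 0, 0, 1, 1
  R[2]: 0, 0, 0, 1, 1, 2, 2
  R[3]: 0, 0, 1, 2, 2, 3, 3
  R[4]: 0, 0, 1, 2, 2, 3, 4
  R[5]: 1, 1, 2, 3, 3, 4, 5
  R[6]: 1, 2, 3, 4, 4, 5, 6
  R[7]: 1, 2, 3, 4, 5, 6, 7

second differences of R give the permutation w = (6, 4, 3, 7, 1, 2, 5).

Rothe diagram D(w) (13 cells), 4 SE-corners (essential conditions):

[(1, 5, 0), (2, 3, 0), (4, 2, 0), (4, 5, 2)]


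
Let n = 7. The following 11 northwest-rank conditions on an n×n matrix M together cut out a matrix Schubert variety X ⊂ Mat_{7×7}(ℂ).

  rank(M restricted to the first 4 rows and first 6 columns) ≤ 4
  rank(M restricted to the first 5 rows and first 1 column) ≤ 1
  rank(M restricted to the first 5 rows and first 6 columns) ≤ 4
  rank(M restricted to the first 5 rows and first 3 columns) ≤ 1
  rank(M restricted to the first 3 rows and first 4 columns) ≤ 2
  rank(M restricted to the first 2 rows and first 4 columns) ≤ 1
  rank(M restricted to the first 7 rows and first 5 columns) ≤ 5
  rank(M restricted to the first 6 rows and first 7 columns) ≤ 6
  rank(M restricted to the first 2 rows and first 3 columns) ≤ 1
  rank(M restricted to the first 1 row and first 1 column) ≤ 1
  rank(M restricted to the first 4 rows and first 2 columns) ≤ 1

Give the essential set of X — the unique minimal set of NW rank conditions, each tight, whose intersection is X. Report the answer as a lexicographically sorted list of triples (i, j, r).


The tightest implied rank at each (i,j), from the 11 conditions:

  1 1 1 1 1 1 1
  1 1 1 1 2 2 2
  1 1 1 2 3 3 3
  1 1 1 2 3 4 4
  1 1 1 2 3 4 5
  1 2 2 3 4 5 6
  1 2 3 4 5 6 7

hence w(1..7) = (1, 5, 4, 6, 7, 2, 3).

ℓ(w)=9; the 2 essential cells (i,j,r):

[(2, 4, 1), (5, 3, 1)]


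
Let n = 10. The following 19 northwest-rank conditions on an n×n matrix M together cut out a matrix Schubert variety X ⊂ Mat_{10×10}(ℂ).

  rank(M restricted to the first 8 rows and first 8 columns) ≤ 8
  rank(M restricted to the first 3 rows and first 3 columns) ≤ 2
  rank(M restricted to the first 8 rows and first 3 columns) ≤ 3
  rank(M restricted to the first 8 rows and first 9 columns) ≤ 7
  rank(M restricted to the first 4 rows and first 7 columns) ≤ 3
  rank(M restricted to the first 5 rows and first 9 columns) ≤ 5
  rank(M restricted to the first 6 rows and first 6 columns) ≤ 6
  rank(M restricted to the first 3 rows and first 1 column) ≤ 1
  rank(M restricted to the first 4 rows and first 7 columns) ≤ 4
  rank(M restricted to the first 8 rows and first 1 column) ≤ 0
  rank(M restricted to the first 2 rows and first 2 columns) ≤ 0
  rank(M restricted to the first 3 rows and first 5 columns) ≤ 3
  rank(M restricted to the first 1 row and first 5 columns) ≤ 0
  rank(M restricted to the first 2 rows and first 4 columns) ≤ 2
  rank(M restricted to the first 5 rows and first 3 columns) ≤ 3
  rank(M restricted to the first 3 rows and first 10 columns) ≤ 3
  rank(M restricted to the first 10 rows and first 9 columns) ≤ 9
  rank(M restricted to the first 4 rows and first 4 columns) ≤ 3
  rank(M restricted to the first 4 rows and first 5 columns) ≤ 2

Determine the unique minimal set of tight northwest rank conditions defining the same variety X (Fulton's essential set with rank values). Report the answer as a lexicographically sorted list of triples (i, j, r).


Reconstructing r_w from the 19 given conditions:

  row 1: 0  0  0  0  0  1  1  1  1  1
  row 2: 0  0  1  1  1  2  2  2  2  2
  row 3: 0  1  2  2  2  3  3  3  3  3
  row 4: 0  1  2  2  2  3  3  4  4  4
  row 5: 0  1  2  3  3  4  4  5  5  5
  row 6: 0  1  2  3  4  5  5  6  6  6
  row 7: 0  1  2  3  4  5  6  7  7  7
  row 8: 0  1  2  3  4  5  6  7  7  8
  row 9: 1  2  3  4  5  6  7  8  8  9
  row 10: 1  2  3  4  5  6  7  8  9  10

hence w(1..10) = (6, 3, 2, 8, 4, 5, 7, 10, 1, 9).

|D(w)|=17, |Ess(w)|=6:

[(1, 5, 0), (2, 2, 0), (4, 5, 2), (4, 7, 3), (8, 1, 0), (8, 9, 7)]


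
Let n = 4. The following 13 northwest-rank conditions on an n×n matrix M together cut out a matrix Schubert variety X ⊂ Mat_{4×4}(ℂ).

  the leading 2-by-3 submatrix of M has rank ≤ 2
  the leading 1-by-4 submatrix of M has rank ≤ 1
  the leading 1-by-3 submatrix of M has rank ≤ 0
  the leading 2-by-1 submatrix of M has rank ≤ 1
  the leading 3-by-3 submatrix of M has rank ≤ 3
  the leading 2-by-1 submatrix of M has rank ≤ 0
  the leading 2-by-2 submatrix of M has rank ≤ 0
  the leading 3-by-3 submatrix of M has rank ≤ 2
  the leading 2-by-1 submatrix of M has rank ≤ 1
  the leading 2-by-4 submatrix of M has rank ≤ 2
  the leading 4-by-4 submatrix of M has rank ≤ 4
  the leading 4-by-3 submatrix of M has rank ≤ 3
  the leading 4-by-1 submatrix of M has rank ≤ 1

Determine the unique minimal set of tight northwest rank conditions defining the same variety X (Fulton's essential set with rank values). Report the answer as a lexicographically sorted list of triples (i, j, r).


Rank table r_w(4×4) implied by the 13 constraints:

  R[1]: 0  0  0  1
  R[2]: 0  0  1  2
  R[3]: 1  1  2  3
  R[4]: 1  2  3  4

so w = (4, 3, 1, 2).

D(w) has 5 cells with 2 SE-corners; essential set:

[(1, 3, 0), (2, 2, 0)]


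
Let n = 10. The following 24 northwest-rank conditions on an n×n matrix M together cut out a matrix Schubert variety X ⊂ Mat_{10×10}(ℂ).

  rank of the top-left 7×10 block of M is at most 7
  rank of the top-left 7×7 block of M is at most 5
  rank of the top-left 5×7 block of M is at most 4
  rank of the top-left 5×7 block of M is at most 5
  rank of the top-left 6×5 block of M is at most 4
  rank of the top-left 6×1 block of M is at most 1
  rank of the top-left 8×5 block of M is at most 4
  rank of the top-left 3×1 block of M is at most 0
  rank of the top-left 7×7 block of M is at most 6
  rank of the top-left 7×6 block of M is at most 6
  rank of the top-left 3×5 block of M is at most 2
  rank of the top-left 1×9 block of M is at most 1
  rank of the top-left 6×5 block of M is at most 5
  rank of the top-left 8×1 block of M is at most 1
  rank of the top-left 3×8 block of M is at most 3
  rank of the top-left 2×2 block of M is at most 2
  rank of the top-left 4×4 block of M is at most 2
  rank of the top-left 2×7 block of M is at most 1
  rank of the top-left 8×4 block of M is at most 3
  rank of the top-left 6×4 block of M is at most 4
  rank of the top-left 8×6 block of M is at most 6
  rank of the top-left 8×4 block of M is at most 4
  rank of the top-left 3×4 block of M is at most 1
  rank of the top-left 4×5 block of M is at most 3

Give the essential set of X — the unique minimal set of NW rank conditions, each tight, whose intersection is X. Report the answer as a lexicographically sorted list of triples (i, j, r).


Computing R[i][j] = min implied NW-rank bound (n=10, 24 conditions):

  0 1 1 1 1 1 1 1 1 1
  0 1 1 1 1 1 1 2 2 2
  0 1 1 1 2 2 2 3 3 3
  1 2 2 2 3 3 3 4 4 4
  1 2 3 3 4 4 4 5 5 5
  1 2 3 3 4 5 5 6 6 6
  1 2 3 3 4 5 5 6 7 7
  1 2 3 3 4 5 6 7 8 8
  1 2 3 4 5 6 7 8 9 9
  1 2 3 4 5 6 7 8 9 10

reading off 1-entries of Δ²R: w = (2, 8, 5, 1, 3, 6, 9, 7, 4, 10).

Rothe diagram D(w) (14 cells), 5 SE-corners (essential conditions):

[(2, 7, 1), (3, 1, 0), (3, 4, 1), (7, 7, 5), (8, 4, 3)]


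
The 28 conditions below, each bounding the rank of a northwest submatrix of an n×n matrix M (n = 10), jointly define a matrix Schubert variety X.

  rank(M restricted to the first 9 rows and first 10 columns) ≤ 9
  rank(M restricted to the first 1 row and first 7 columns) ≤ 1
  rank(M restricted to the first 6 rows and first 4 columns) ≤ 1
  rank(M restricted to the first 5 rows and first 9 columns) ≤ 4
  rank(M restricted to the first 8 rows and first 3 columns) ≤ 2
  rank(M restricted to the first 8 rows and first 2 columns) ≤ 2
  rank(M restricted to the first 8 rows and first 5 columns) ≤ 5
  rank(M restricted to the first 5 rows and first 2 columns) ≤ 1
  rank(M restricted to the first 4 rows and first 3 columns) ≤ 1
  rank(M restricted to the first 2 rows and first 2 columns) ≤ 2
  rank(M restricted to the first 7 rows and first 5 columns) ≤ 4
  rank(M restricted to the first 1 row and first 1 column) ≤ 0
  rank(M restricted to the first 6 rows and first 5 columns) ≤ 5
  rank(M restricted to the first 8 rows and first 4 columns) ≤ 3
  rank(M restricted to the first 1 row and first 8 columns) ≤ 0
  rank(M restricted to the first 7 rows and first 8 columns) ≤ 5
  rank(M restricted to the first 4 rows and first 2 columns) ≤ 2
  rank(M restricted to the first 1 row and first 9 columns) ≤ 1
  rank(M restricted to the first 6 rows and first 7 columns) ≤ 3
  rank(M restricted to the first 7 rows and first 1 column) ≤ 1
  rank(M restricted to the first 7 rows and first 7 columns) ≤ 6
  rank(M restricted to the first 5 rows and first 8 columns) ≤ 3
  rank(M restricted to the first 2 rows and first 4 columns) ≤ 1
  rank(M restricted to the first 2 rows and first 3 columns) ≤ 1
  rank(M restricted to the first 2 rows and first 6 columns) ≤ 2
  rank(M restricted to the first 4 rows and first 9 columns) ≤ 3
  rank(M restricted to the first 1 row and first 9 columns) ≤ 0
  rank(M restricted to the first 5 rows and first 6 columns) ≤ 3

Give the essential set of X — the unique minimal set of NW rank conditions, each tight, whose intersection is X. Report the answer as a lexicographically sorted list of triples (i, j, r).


Reconstructing r_w from the 28 given conditions:

  row 1: 0 0 0 0 0 0 0 0 0 1
  row 2: 1 1 1 1 1 1 1 1 1 2
  row 3: 1 1 1 1 2 2 2 2 2 3
  row 4: 1 1 1 1 2 3 3 3 3 4
  row 5: 1 1 1 1 2 3 3 3 4 5
  row 6: 1 1 1 1 2 3 3 4 5 6
  row 7: 1 2 2 2 3 4 4 5 6 7
  row 8: 1 2 2 3 4 5 5 6 7 8
  row 9: 1 2 3 4 5 6 6 7 8 9
  row 10: 1 2 3 4 5 6 7 8 9 10

reading off 1-entries of Δ²R: w = (10, 1, 5, 6, 9, 8, 2, 4, 3, 7).

Rothe diagram D(w) (25 cells), 5 SE-corners (essential conditions):

[(1, 9, 0), (5, 8, 3), (6, 4, 1), (6, 7, 3), (8, 3, 2)]


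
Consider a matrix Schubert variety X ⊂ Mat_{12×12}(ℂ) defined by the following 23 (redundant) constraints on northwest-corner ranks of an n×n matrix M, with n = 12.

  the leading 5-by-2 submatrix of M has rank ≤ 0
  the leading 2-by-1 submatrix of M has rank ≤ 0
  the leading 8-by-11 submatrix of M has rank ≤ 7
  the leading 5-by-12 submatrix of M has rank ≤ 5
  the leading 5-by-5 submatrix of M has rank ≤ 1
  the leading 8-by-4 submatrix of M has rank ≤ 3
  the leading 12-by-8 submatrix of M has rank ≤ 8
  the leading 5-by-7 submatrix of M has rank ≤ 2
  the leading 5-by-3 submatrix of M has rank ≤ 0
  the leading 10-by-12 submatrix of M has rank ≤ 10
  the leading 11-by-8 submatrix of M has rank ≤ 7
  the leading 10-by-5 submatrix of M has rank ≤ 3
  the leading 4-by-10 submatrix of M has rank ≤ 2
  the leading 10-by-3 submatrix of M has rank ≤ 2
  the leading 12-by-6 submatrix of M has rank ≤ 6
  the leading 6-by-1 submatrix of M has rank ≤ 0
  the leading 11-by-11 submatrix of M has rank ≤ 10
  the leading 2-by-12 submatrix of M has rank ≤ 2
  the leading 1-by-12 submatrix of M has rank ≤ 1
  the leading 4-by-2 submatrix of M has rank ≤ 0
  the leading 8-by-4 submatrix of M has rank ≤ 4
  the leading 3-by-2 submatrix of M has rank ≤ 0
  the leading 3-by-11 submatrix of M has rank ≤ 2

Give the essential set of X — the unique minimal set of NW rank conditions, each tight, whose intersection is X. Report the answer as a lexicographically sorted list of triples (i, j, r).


Rank table r_w(12×12) implied by the 23 constraints:

  0 0 0 1 1 1 1 1 1 1 1 1
  0 0 0 1 1 2 2 2 2 2 2 2
  0 0 0 1 1 2 2 2 2 2 2 3
  0 0 0 1 1 2 2 2 2 2 3 4
  0 0 0 1 1 2 2 3 3 3 4 5
  0 1 1 2 2 3 3 4 4 4 5 6
  1 2 2 3 3 4 4 5 5 5 6 7
  1 2 2 3 3 4 5 6 6 6 7 8
  1 2 2 3 3 4 5 6 7 7 8 9
  1 2 2 3 3 4 5 6 7 8 9 10
  1 2 3 4 4 5 6 7 8 9 10 11
  1 2 3 4 5 6 7 8 9 10 11 12

hence w(1..12) = (4, 6, 12, 11, 8, 2, 1, 7, 9, 10, 3, 5).

8 SE-corners of the 36-cell Rothe diagram give Ess(w):

[(3, 11, 2), (4, 10, 2), (5, 3, 0), (5, 5, 1), (5, 7, 2), (6, 1, 0), (10, 3, 2), (10, 5, 3)]
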